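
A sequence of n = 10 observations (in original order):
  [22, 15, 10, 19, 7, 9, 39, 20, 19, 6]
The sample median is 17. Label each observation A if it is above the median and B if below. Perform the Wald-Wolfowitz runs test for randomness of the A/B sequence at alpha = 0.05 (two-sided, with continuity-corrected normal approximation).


Step 1: Compute median = 17; label A = above, B = below.
Labels in order: ABBABBAAAB  (n_A = 5, n_B = 5)
Step 2: Count runs R = 6.
Step 3: Under H0 (random ordering), E[R] = 2*n_A*n_B/(n_A+n_B) + 1 = 2*5*5/10 + 1 = 6.0000.
        Var[R] = 2*n_A*n_B*(2*n_A*n_B - n_A - n_B) / ((n_A+n_B)^2 * (n_A+n_B-1)) = 2000/900 = 2.2222.
        SD[R] = 1.4907.
Step 4: R = E[R], so z = 0 with no continuity correction.
Step 5: Two-sided p-value via normal approximation = 2*(1 - Phi(|z|)) = 1.000000.
Step 6: alpha = 0.05. fail to reject H0.

R = 6, z = 0.0000, p = 1.000000, fail to reject H0.


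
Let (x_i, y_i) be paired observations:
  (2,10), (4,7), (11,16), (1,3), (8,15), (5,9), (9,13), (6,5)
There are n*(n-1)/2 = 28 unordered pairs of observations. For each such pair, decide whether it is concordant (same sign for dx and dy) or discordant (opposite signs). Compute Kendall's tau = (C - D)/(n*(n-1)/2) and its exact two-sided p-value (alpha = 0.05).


Step 1: Enumerate the 28 unordered pairs (i,j) with i<j and classify each by sign(x_j-x_i) * sign(y_j-y_i).
  (1,2):dx=+2,dy=-3->D; (1,3):dx=+9,dy=+6->C; (1,4):dx=-1,dy=-7->C; (1,5):dx=+6,dy=+5->C
  (1,6):dx=+3,dy=-1->D; (1,7):dx=+7,dy=+3->C; (1,8):dx=+4,dy=-5->D; (2,3):dx=+7,dy=+9->C
  (2,4):dx=-3,dy=-4->C; (2,5):dx=+4,dy=+8->C; (2,6):dx=+1,dy=+2->C; (2,7):dx=+5,dy=+6->C
  (2,8):dx=+2,dy=-2->D; (3,4):dx=-10,dy=-13->C; (3,5):dx=-3,dy=-1->C; (3,6):dx=-6,dy=-7->C
  (3,7):dx=-2,dy=-3->C; (3,8):dx=-5,dy=-11->C; (4,5):dx=+7,dy=+12->C; (4,6):dx=+4,dy=+6->C
  (4,7):dx=+8,dy=+10->C; (4,8):dx=+5,dy=+2->C; (5,6):dx=-3,dy=-6->C; (5,7):dx=+1,dy=-2->D
  (5,8):dx=-2,dy=-10->C; (6,7):dx=+4,dy=+4->C; (6,8):dx=+1,dy=-4->D; (7,8):dx=-3,dy=-8->C
Step 2: C = 22, D = 6, total pairs = 28.
Step 3: tau = (C - D)/(n(n-1)/2) = (22 - 6)/28 = 0.571429.
Step 4: Exact two-sided p-value (enumerate n! = 40320 permutations of y under H0): p = 0.061012.
Step 5: alpha = 0.05. fail to reject H0.

tau_b = 0.5714 (C=22, D=6), p = 0.061012, fail to reject H0.


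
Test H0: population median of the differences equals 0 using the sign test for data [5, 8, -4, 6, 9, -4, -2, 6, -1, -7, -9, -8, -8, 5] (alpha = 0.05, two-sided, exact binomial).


Step 1: Discard zero differences. Original n = 14; n_eff = number of nonzero differences = 14.
Nonzero differences (with sign): +5, +8, -4, +6, +9, -4, -2, +6, -1, -7, -9, -8, -8, +5
Step 2: Count signs: positive = 6, negative = 8.
Step 3: Under H0: P(positive) = 0.5, so the number of positives S ~ Bin(14, 0.5).
Step 4: Two-sided exact p-value = sum of Bin(14,0.5) probabilities at or below the observed probability = 0.790527.
Step 5: alpha = 0.05. fail to reject H0.

n_eff = 14, pos = 6, neg = 8, p = 0.790527, fail to reject H0.


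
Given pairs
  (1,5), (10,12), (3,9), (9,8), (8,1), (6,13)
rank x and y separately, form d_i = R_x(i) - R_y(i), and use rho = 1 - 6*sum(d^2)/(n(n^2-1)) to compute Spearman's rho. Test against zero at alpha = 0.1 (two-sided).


Step 1: Rank x and y separately (midranks; no ties here).
rank(x): 1->1, 10->6, 3->2, 9->5, 8->4, 6->3
rank(y): 5->2, 12->5, 9->4, 8->3, 1->1, 13->6
Step 2: d_i = R_x(i) - R_y(i); compute d_i^2.
  (1-2)^2=1, (6-5)^2=1, (2-4)^2=4, (5-3)^2=4, (4-1)^2=9, (3-6)^2=9
sum(d^2) = 28.
Step 3: rho = 1 - 6*28 / (6*(6^2 - 1)) = 1 - 168/210 = 0.200000.
Step 4: Under H0, t = rho * sqrt((n-2)/(1-rho^2)) = 0.4082 ~ t(4).
Step 5: Two-sided p-value from the t-distribution with 4 df = 0.704000.
Step 6: alpha = 0.1. fail to reject H0.

rho = 0.2000, p = 0.704000, fail to reject H0 at alpha = 0.1.


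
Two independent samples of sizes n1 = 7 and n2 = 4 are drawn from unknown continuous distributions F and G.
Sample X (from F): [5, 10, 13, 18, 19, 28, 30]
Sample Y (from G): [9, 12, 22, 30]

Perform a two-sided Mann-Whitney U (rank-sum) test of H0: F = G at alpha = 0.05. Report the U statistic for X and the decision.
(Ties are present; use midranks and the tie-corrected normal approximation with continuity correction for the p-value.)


Step 1: Combine and sort all 11 observations; assign midranks.
sorted (value, group): (5,X), (9,Y), (10,X), (12,Y), (13,X), (18,X), (19,X), (22,Y), (28,X), (30,X), (30,Y)
ranks: 5->1, 9->2, 10->3, 12->4, 13->5, 18->6, 19->7, 22->8, 28->9, 30->10.5, 30->10.5
Step 2: Rank sum for X: R1 = 1 + 3 + 5 + 6 + 7 + 9 + 10.5 = 41.5.
Step 3: U_X = R1 - n1(n1+1)/2 = 41.5 - 7*8/2 = 41.5 - 28 = 13.5.
       U_Y = n1*n2 - U_X = 28 - 13.5 = 14.5.
Step 4: Ties are present, so use the tie-corrected normal approximation (with continuity correction) for the p-value.
Step 5: p-value = 1.000000; compare to alpha = 0.05. fail to reject H0.

U_X = 13.5, p = 1.000000, fail to reject H0 at alpha = 0.05.


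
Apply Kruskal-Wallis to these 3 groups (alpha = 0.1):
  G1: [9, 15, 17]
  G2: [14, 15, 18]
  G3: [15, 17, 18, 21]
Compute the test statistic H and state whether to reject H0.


Step 1: Combine all N = 10 observations and assign midranks.
sorted (value, group, rank): (9,G1,1), (14,G2,2), (15,G1,4), (15,G2,4), (15,G3,4), (17,G1,6.5), (17,G3,6.5), (18,G2,8.5), (18,G3,8.5), (21,G3,10)
Step 2: Sum ranks within each group.
R_1 = 11.5 (n_1 = 3)
R_2 = 14.5 (n_2 = 3)
R_3 = 29 (n_3 = 4)
Step 3: H = 12/(N(N+1)) * sum(R_i^2/n_i) - 3(N+1)
     = 12/(10*11) * (11.5^2/3 + 14.5^2/3 + 29^2/4) - 3*11
     = 0.109091 * 324.417 - 33
     = 2.390909.
Step 4: Ties present; correction factor C = 1 - 36/(10^3 - 10) = 0.963636. Corrected H = 2.390909 / 0.963636 = 2.481132.
Step 5: Under H0, H ~ chi^2(2); p-value = 0.289220.
Step 6: alpha = 0.1. fail to reject H0.

H = 2.4811, df = 2, p = 0.289220, fail to reject H0.


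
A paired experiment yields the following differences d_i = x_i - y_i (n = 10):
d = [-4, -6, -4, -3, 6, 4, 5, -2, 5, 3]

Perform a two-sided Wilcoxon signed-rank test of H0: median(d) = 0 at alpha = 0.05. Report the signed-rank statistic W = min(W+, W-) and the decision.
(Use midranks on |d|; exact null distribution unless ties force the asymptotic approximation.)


Step 1: Drop any zero differences (none here) and take |d_i|.
|d| = [4, 6, 4, 3, 6, 4, 5, 2, 5, 3]
Step 2: Midrank |d_i| (ties get averaged ranks).
ranks: |4|->5, |6|->9.5, |4|->5, |3|->2.5, |6|->9.5, |4|->5, |5|->7.5, |2|->1, |5|->7.5, |3|->2.5
Step 3: Attach original signs; sum ranks with positive sign and with negative sign.
W+ = 9.5 + 5 + 7.5 + 7.5 + 2.5 = 32
W- = 5 + 9.5 + 5 + 2.5 + 1 = 23
(Check: W+ + W- = 55 should equal n(n+1)/2 = 55.)
Step 4: Test statistic W = min(W+, W-) = 23.
Step 5: Ties in |d|, so use the tie-corrected normal approximation.
        E[W] = n(n+1)/4 = 10*11/4 = 27.5.
        Tie groups: |d|=3 (t=2), |d|=4 (t=3), |d|=5 (t=2), |d|=6 (t=2); sum(t^3 - t) = 42.
        Var[W] = n(n+1)(2n+1)/24 - sum(t^3-t)/48 = 2310/24 - 42/48 = 95.375.
        z = (W - E[W]) / sqrt(Var[W]) = (23 - 27.5) / 9.7660 = -0.4608.
        Two-sided p = 2*Phi(z) = 0.644955.
Step 6: alpha = 0.05. fail to reject H0.

W+ = 32, W- = 23, W = min = 23, p = 0.644955, fail to reject H0.


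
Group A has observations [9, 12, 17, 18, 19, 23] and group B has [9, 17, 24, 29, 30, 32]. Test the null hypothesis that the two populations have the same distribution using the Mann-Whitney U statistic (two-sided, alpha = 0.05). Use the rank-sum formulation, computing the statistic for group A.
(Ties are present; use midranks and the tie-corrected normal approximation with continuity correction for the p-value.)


Step 1: Combine and sort all 12 observations; assign midranks.
sorted (value, group): (9,X), (9,Y), (12,X), (17,X), (17,Y), (18,X), (19,X), (23,X), (24,Y), (29,Y), (30,Y), (32,Y)
ranks: 9->1.5, 9->1.5, 12->3, 17->4.5, 17->4.5, 18->6, 19->7, 23->8, 24->9, 29->10, 30->11, 32->12
Step 2: Rank sum for X: R1 = 1.5 + 3 + 4.5 + 6 + 7 + 8 = 30.
Step 3: U_X = R1 - n1(n1+1)/2 = 30 - 6*7/2 = 30 - 21 = 9.
       U_Y = n1*n2 - U_X = 36 - 9 = 27.
Step 4: Ties are present, so use the tie-corrected normal approximation (with continuity correction) for the p-value.
Step 5: p-value = 0.171979; compare to alpha = 0.05. fail to reject H0.

U_X = 9, p = 0.171979, fail to reject H0 at alpha = 0.05.


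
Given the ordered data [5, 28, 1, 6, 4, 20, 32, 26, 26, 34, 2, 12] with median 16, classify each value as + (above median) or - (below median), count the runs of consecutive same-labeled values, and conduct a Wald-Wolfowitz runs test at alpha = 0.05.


Step 1: Compute median = 16; label A = above, B = below.
Labels in order: BABBBAAAAABB  (n_A = 6, n_B = 6)
Step 2: Count runs R = 5.
Step 3: Under H0 (random ordering), E[R] = 2*n_A*n_B/(n_A+n_B) + 1 = 2*6*6/12 + 1 = 7.0000.
        Var[R] = 2*n_A*n_B*(2*n_A*n_B - n_A - n_B) / ((n_A+n_B)^2 * (n_A+n_B-1)) = 4320/1584 = 2.7273.
        SD[R] = 1.6514.
Step 4: Continuity-corrected z = (R + 0.5 - E[R]) / SD[R] = (5 + 0.5 - 7.0000) / 1.6514 = -0.9083.
Step 5: Two-sided p-value via normal approximation = 2*(1 - Phi(|z|)) = 0.363722.
Step 6: alpha = 0.05. fail to reject H0.

R = 5, z = -0.9083, p = 0.363722, fail to reject H0.


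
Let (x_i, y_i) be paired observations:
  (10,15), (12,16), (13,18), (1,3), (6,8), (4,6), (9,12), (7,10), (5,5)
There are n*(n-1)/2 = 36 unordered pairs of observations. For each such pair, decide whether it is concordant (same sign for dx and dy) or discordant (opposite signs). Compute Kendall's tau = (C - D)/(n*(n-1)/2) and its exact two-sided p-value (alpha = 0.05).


Step 1: Enumerate the 36 unordered pairs (i,j) with i<j and classify each by sign(x_j-x_i) * sign(y_j-y_i).
  (1,2):dx=+2,dy=+1->C; (1,3):dx=+3,dy=+3->C; (1,4):dx=-9,dy=-12->C; (1,5):dx=-4,dy=-7->C
  (1,6):dx=-6,dy=-9->C; (1,7):dx=-1,dy=-3->C; (1,8):dx=-3,dy=-5->C; (1,9):dx=-5,dy=-10->C
  (2,3):dx=+1,dy=+2->C; (2,4):dx=-11,dy=-13->C; (2,5):dx=-6,dy=-8->C; (2,6):dx=-8,dy=-10->C
  (2,7):dx=-3,dy=-4->C; (2,8):dx=-5,dy=-6->C; (2,9):dx=-7,dy=-11->C; (3,4):dx=-12,dy=-15->C
  (3,5):dx=-7,dy=-10->C; (3,6):dx=-9,dy=-12->C; (3,7):dx=-4,dy=-6->C; (3,8):dx=-6,dy=-8->C
  (3,9):dx=-8,dy=-13->C; (4,5):dx=+5,dy=+5->C; (4,6):dx=+3,dy=+3->C; (4,7):dx=+8,dy=+9->C
  (4,8):dx=+6,dy=+7->C; (4,9):dx=+4,dy=+2->C; (5,6):dx=-2,dy=-2->C; (5,7):dx=+3,dy=+4->C
  (5,8):dx=+1,dy=+2->C; (5,9):dx=-1,dy=-3->C; (6,7):dx=+5,dy=+6->C; (6,8):dx=+3,dy=+4->C
  (6,9):dx=+1,dy=-1->D; (7,8):dx=-2,dy=-2->C; (7,9):dx=-4,dy=-7->C; (8,9):dx=-2,dy=-5->C
Step 2: C = 35, D = 1, total pairs = 36.
Step 3: tau = (C - D)/(n(n-1)/2) = (35 - 1)/36 = 0.944444.
Step 4: Exact two-sided p-value (enumerate n! = 362880 permutations of y under H0): p = 0.000050.
Step 5: alpha = 0.05. reject H0.

tau_b = 0.9444 (C=35, D=1), p = 0.000050, reject H0.


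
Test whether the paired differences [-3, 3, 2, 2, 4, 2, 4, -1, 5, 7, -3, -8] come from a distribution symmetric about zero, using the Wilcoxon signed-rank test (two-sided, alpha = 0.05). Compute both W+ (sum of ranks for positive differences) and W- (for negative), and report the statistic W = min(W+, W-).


Step 1: Drop any zero differences (none here) and take |d_i|.
|d| = [3, 3, 2, 2, 4, 2, 4, 1, 5, 7, 3, 8]
Step 2: Midrank |d_i| (ties get averaged ranks).
ranks: |3|->6, |3|->6, |2|->3, |2|->3, |4|->8.5, |2|->3, |4|->8.5, |1|->1, |5|->10, |7|->11, |3|->6, |8|->12
Step 3: Attach original signs; sum ranks with positive sign and with negative sign.
W+ = 6 + 3 + 3 + 8.5 + 3 + 8.5 + 10 + 11 = 53
W- = 6 + 1 + 6 + 12 = 25
(Check: W+ + W- = 78 should equal n(n+1)/2 = 78.)
Step 4: Test statistic W = min(W+, W-) = 25.
Step 5: Ties in |d|, so use the tie-corrected normal approximation.
        E[W] = n(n+1)/4 = 12*13/4 = 39.
        Tie groups: |d|=2 (t=3), |d|=3 (t=3), |d|=4 (t=2); sum(t^3 - t) = 54.
        Var[W] = n(n+1)(2n+1)/24 - sum(t^3-t)/48 = 3900/24 - 54/48 = 161.375.
        z = (W - E[W]) / sqrt(Var[W]) = (25 - 39) / 12.7033 = -1.1021.
        Two-sided p = 2*Phi(z) = 0.270430.
Step 6: alpha = 0.05. fail to reject H0.

W+ = 53, W- = 25, W = min = 25, p = 0.270430, fail to reject H0.


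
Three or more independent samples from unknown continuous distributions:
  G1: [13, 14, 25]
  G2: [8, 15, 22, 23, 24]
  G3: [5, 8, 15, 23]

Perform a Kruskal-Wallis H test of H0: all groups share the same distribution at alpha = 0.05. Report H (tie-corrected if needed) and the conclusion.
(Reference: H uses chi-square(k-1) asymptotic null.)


Step 1: Combine all N = 12 observations and assign midranks.
sorted (value, group, rank): (5,G3,1), (8,G2,2.5), (8,G3,2.5), (13,G1,4), (14,G1,5), (15,G2,6.5), (15,G3,6.5), (22,G2,8), (23,G2,9.5), (23,G3,9.5), (24,G2,11), (25,G1,12)
Step 2: Sum ranks within each group.
R_1 = 21 (n_1 = 3)
R_2 = 37.5 (n_2 = 5)
R_3 = 19.5 (n_3 = 4)
Step 3: H = 12/(N(N+1)) * sum(R_i^2/n_i) - 3(N+1)
     = 12/(12*13) * (21^2/3 + 37.5^2/5 + 19.5^2/4) - 3*13
     = 0.076923 * 523.312 - 39
     = 1.254808.
Step 4: Ties present; correction factor C = 1 - 18/(12^3 - 12) = 0.989510. Corrected H = 1.254808 / 0.989510 = 1.268110.
Step 5: Under H0, H ~ chi^2(2); p-value = 0.530437.
Step 6: alpha = 0.05. fail to reject H0.

H = 1.2681, df = 2, p = 0.530437, fail to reject H0.


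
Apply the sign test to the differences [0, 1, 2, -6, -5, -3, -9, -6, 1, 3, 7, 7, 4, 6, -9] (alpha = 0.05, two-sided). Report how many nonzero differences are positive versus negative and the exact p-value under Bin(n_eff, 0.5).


Step 1: Discard zero differences. Original n = 15; n_eff = number of nonzero differences = 14.
Nonzero differences (with sign): +1, +2, -6, -5, -3, -9, -6, +1, +3, +7, +7, +4, +6, -9
Step 2: Count signs: positive = 8, negative = 6.
Step 3: Under H0: P(positive) = 0.5, so the number of positives S ~ Bin(14, 0.5).
Step 4: Two-sided exact p-value = sum of Bin(14,0.5) probabilities at or below the observed probability = 0.790527.
Step 5: alpha = 0.05. fail to reject H0.

n_eff = 14, pos = 8, neg = 6, p = 0.790527, fail to reject H0.


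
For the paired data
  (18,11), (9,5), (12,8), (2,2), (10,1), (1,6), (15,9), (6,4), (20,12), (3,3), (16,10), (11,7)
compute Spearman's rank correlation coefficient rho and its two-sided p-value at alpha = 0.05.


Step 1: Rank x and y separately (midranks; no ties here).
rank(x): 18->11, 9->5, 12->8, 2->2, 10->6, 1->1, 15->9, 6->4, 20->12, 3->3, 16->10, 11->7
rank(y): 11->11, 5->5, 8->8, 2->2, 1->1, 6->6, 9->9, 4->4, 12->12, 3->3, 10->10, 7->7
Step 2: d_i = R_x(i) - R_y(i); compute d_i^2.
  (11-11)^2=0, (5-5)^2=0, (8-8)^2=0, (2-2)^2=0, (6-1)^2=25, (1-6)^2=25, (9-9)^2=0, (4-4)^2=0, (12-12)^2=0, (3-3)^2=0, (10-10)^2=0, (7-7)^2=0
sum(d^2) = 50.
Step 3: rho = 1 - 6*50 / (12*(12^2 - 1)) = 1 - 300/1716 = 0.825175.
Step 4: Under H0, t = rho * sqrt((n-2)/(1-rho^2)) = 4.6195 ~ t(10).
Step 5: Two-sided p-value from the t-distribution with 10 df = 0.000951.
Step 6: alpha = 0.05. reject H0.

rho = 0.8252, p = 0.000951, reject H0 at alpha = 0.05.


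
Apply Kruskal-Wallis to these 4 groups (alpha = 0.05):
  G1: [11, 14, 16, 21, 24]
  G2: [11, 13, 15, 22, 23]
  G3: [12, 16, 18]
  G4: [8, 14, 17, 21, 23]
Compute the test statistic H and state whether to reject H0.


Step 1: Combine all N = 18 observations and assign midranks.
sorted (value, group, rank): (8,G4,1), (11,G1,2.5), (11,G2,2.5), (12,G3,4), (13,G2,5), (14,G1,6.5), (14,G4,6.5), (15,G2,8), (16,G1,9.5), (16,G3,9.5), (17,G4,11), (18,G3,12), (21,G1,13.5), (21,G4,13.5), (22,G2,15), (23,G2,16.5), (23,G4,16.5), (24,G1,18)
Step 2: Sum ranks within each group.
R_1 = 50 (n_1 = 5)
R_2 = 47 (n_2 = 5)
R_3 = 25.5 (n_3 = 3)
R_4 = 48.5 (n_4 = 5)
Step 3: H = 12/(N(N+1)) * sum(R_i^2/n_i) - 3(N+1)
     = 12/(18*19) * (50^2/5 + 47^2/5 + 25.5^2/3 + 48.5^2/5) - 3*19
     = 0.035088 * 1629 - 57
     = 0.157895.
Step 4: Ties present; correction factor C = 1 - 30/(18^3 - 18) = 0.994840. Corrected H = 0.157895 / 0.994840 = 0.158714.
Step 5: Under H0, H ~ chi^2(3); p-value = 0.983962.
Step 6: alpha = 0.05. fail to reject H0.

H = 0.1587, df = 3, p = 0.983962, fail to reject H0.


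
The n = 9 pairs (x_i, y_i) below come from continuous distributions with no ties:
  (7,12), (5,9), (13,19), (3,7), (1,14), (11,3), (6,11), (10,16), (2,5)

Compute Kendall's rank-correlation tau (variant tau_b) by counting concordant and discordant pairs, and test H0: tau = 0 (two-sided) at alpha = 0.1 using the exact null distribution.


Step 1: Enumerate the 36 unordered pairs (i,j) with i<j and classify each by sign(x_j-x_i) * sign(y_j-y_i).
  (1,2):dx=-2,dy=-3->C; (1,3):dx=+6,dy=+7->C; (1,4):dx=-4,dy=-5->C; (1,5):dx=-6,dy=+2->D
  (1,6):dx=+4,dy=-9->D; (1,7):dx=-1,dy=-1->C; (1,8):dx=+3,dy=+4->C; (1,9):dx=-5,dy=-7->C
  (2,3):dx=+8,dy=+10->C; (2,4):dx=-2,dy=-2->C; (2,5):dx=-4,dy=+5->D; (2,6):dx=+6,dy=-6->D
  (2,7):dx=+1,dy=+2->C; (2,8):dx=+5,dy=+7->C; (2,9):dx=-3,dy=-4->C; (3,4):dx=-10,dy=-12->C
  (3,5):dx=-12,dy=-5->C; (3,6):dx=-2,dy=-16->C; (3,7):dx=-7,dy=-8->C; (3,8):dx=-3,dy=-3->C
  (3,9):dx=-11,dy=-14->C; (4,5):dx=-2,dy=+7->D; (4,6):dx=+8,dy=-4->D; (4,7):dx=+3,dy=+4->C
  (4,8):dx=+7,dy=+9->C; (4,9):dx=-1,dy=-2->C; (5,6):dx=+10,dy=-11->D; (5,7):dx=+5,dy=-3->D
  (5,8):dx=+9,dy=+2->C; (5,9):dx=+1,dy=-9->D; (6,7):dx=-5,dy=+8->D; (6,8):dx=-1,dy=+13->D
  (6,9):dx=-9,dy=+2->D; (7,8):dx=+4,dy=+5->C; (7,9):dx=-4,dy=-6->C; (8,9):dx=-8,dy=-11->C
Step 2: C = 24, D = 12, total pairs = 36.
Step 3: tau = (C - D)/(n(n-1)/2) = (24 - 12)/36 = 0.333333.
Step 4: Exact two-sided p-value (enumerate n! = 362880 permutations of y under H0): p = 0.259518.
Step 5: alpha = 0.1. fail to reject H0.

tau_b = 0.3333 (C=24, D=12), p = 0.259518, fail to reject H0.


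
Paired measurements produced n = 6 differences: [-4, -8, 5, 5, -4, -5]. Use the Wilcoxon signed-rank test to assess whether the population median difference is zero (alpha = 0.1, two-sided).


Step 1: Drop any zero differences (none here) and take |d_i|.
|d| = [4, 8, 5, 5, 4, 5]
Step 2: Midrank |d_i| (ties get averaged ranks).
ranks: |4|->1.5, |8|->6, |5|->4, |5|->4, |4|->1.5, |5|->4
Step 3: Attach original signs; sum ranks with positive sign and with negative sign.
W+ = 4 + 4 = 8
W- = 1.5 + 6 + 1.5 + 4 = 13
(Check: W+ + W- = 21 should equal n(n+1)/2 = 21.)
Step 4: Test statistic W = min(W+, W-) = 8.
Step 5: Ties in |d|, so use the tie-corrected normal approximation.
        E[W] = n(n+1)/4 = 6*7/4 = 10.5.
        Tie groups: |d|=4 (t=2), |d|=5 (t=3); sum(t^3 - t) = 30.
        Var[W] = n(n+1)(2n+1)/24 - sum(t^3-t)/48 = 546/24 - 30/48 = 22.125.
        z = (W - E[W]) / sqrt(Var[W]) = (8 - 10.5) / 4.7037 = -0.5315.
        Two-sided p = 2*Phi(z) = 0.595076.
Step 6: alpha = 0.1. fail to reject H0.

W+ = 8, W- = 13, W = min = 8, p = 0.595076, fail to reject H0.


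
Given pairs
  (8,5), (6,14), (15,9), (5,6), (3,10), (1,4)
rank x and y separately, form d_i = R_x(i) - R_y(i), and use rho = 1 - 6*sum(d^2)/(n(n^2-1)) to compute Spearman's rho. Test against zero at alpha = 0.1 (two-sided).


Step 1: Rank x and y separately (midranks; no ties here).
rank(x): 8->5, 6->4, 15->6, 5->3, 3->2, 1->1
rank(y): 5->2, 14->6, 9->4, 6->3, 10->5, 4->1
Step 2: d_i = R_x(i) - R_y(i); compute d_i^2.
  (5-2)^2=9, (4-6)^2=4, (6-4)^2=4, (3-3)^2=0, (2-5)^2=9, (1-1)^2=0
sum(d^2) = 26.
Step 3: rho = 1 - 6*26 / (6*(6^2 - 1)) = 1 - 156/210 = 0.257143.
Step 4: Under H0, t = rho * sqrt((n-2)/(1-rho^2)) = 0.5322 ~ t(4).
Step 5: Two-sided p-value from the t-distribution with 4 df = 0.622787.
Step 6: alpha = 0.1. fail to reject H0.

rho = 0.2571, p = 0.622787, fail to reject H0 at alpha = 0.1.


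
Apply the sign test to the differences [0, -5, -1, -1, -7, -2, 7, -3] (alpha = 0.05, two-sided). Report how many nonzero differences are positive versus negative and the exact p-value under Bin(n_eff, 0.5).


Step 1: Discard zero differences. Original n = 8; n_eff = number of nonzero differences = 7.
Nonzero differences (with sign): -5, -1, -1, -7, -2, +7, -3
Step 2: Count signs: positive = 1, negative = 6.
Step 3: Under H0: P(positive) = 0.5, so the number of positives S ~ Bin(7, 0.5).
Step 4: Two-sided exact p-value = sum of Bin(7,0.5) probabilities at or below the observed probability = 0.125000.
Step 5: alpha = 0.05. fail to reject H0.

n_eff = 7, pos = 1, neg = 6, p = 0.125000, fail to reject H0.


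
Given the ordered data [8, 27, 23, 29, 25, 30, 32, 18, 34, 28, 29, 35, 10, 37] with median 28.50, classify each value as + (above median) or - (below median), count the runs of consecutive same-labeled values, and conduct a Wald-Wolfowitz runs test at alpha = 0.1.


Step 1: Compute median = 28.50; label A = above, B = below.
Labels in order: BBBABAABABAABA  (n_A = 7, n_B = 7)
Step 2: Count runs R = 10.
Step 3: Under H0 (random ordering), E[R] = 2*n_A*n_B/(n_A+n_B) + 1 = 2*7*7/14 + 1 = 8.0000.
        Var[R] = 2*n_A*n_B*(2*n_A*n_B - n_A - n_B) / ((n_A+n_B)^2 * (n_A+n_B-1)) = 8232/2548 = 3.2308.
        SD[R] = 1.7974.
Step 4: Continuity-corrected z = (R - 0.5 - E[R]) / SD[R] = (10 - 0.5 - 8.0000) / 1.7974 = 0.8345.
Step 5: Two-sided p-value via normal approximation = 2*(1 - Phi(|z|)) = 0.403986.
Step 6: alpha = 0.1. fail to reject H0.

R = 10, z = 0.8345, p = 0.403986, fail to reject H0.


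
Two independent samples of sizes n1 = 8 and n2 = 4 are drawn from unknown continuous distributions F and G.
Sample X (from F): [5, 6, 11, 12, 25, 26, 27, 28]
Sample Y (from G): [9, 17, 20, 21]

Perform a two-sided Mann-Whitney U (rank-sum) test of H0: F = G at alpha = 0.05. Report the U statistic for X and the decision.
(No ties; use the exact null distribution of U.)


Step 1: Combine and sort all 12 observations; assign midranks.
sorted (value, group): (5,X), (6,X), (9,Y), (11,X), (12,X), (17,Y), (20,Y), (21,Y), (25,X), (26,X), (27,X), (28,X)
ranks: 5->1, 6->2, 9->3, 11->4, 12->5, 17->6, 20->7, 21->8, 25->9, 26->10, 27->11, 28->12
Step 2: Rank sum for X: R1 = 1 + 2 + 4 + 5 + 9 + 10 + 11 + 12 = 54.
Step 3: U_X = R1 - n1(n1+1)/2 = 54 - 8*9/2 = 54 - 36 = 18.
       U_Y = n1*n2 - U_X = 32 - 18 = 14.
Step 4: No ties, so the exact null distribution of U (based on enumerating the C(12,8) = 495 equally likely rank assignments) gives the two-sided p-value.
Step 5: p-value = 0.808081; compare to alpha = 0.05. fail to reject H0.

U_X = 18, p = 0.808081, fail to reject H0 at alpha = 0.05.


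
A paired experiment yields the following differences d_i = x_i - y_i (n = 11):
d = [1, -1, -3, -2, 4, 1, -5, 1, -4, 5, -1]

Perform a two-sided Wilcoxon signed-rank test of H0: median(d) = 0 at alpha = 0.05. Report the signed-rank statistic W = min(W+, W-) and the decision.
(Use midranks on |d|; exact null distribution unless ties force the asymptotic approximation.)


Step 1: Drop any zero differences (none here) and take |d_i|.
|d| = [1, 1, 3, 2, 4, 1, 5, 1, 4, 5, 1]
Step 2: Midrank |d_i| (ties get averaged ranks).
ranks: |1|->3, |1|->3, |3|->7, |2|->6, |4|->8.5, |1|->3, |5|->10.5, |1|->3, |4|->8.5, |5|->10.5, |1|->3
Step 3: Attach original signs; sum ranks with positive sign and with negative sign.
W+ = 3 + 8.5 + 3 + 3 + 10.5 = 28
W- = 3 + 7 + 6 + 10.5 + 8.5 + 3 = 38
(Check: W+ + W- = 66 should equal n(n+1)/2 = 66.)
Step 4: Test statistic W = min(W+, W-) = 28.
Step 5: Ties in |d|, so use the tie-corrected normal approximation.
        E[W] = n(n+1)/4 = 11*12/4 = 33.
        Tie groups: |d|=1 (t=5), |d|=4 (t=2), |d|=5 (t=2); sum(t^3 - t) = 132.
        Var[W] = n(n+1)(2n+1)/24 - sum(t^3-t)/48 = 3036/24 - 132/48 = 123.75.
        z = (W - E[W]) / sqrt(Var[W]) = (28 - 33) / 11.1243 = -0.4495.
        Two-sided p = 2*Phi(z) = 0.653095.
Step 6: alpha = 0.05. fail to reject H0.

W+ = 28, W- = 38, W = min = 28, p = 0.653095, fail to reject H0.


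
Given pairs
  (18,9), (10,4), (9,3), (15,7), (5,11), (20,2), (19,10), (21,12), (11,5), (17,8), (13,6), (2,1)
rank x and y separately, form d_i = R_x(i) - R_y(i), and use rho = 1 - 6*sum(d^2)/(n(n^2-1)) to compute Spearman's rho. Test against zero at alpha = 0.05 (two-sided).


Step 1: Rank x and y separately (midranks; no ties here).
rank(x): 18->9, 10->4, 9->3, 15->7, 5->2, 20->11, 19->10, 21->12, 11->5, 17->8, 13->6, 2->1
rank(y): 9->9, 4->4, 3->3, 7->7, 11->11, 2->2, 10->10, 12->12, 5->5, 8->8, 6->6, 1->1
Step 2: d_i = R_x(i) - R_y(i); compute d_i^2.
  (9-9)^2=0, (4-4)^2=0, (3-3)^2=0, (7-7)^2=0, (2-11)^2=81, (11-2)^2=81, (10-10)^2=0, (12-12)^2=0, (5-5)^2=0, (8-8)^2=0, (6-6)^2=0, (1-1)^2=0
sum(d^2) = 162.
Step 3: rho = 1 - 6*162 / (12*(12^2 - 1)) = 1 - 972/1716 = 0.433566.
Step 4: Under H0, t = rho * sqrt((n-2)/(1-rho^2)) = 1.5215 ~ t(10).
Step 5: Two-sided p-value from the t-distribution with 10 df = 0.159106.
Step 6: alpha = 0.05. fail to reject H0.

rho = 0.4336, p = 0.159106, fail to reject H0 at alpha = 0.05.


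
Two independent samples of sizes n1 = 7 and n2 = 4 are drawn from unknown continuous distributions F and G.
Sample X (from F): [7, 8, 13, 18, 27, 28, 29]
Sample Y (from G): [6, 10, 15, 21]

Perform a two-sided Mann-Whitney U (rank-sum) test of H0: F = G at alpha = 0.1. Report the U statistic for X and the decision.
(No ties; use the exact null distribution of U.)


Step 1: Combine and sort all 11 observations; assign midranks.
sorted (value, group): (6,Y), (7,X), (8,X), (10,Y), (13,X), (15,Y), (18,X), (21,Y), (27,X), (28,X), (29,X)
ranks: 6->1, 7->2, 8->3, 10->4, 13->5, 15->6, 18->7, 21->8, 27->9, 28->10, 29->11
Step 2: Rank sum for X: R1 = 2 + 3 + 5 + 7 + 9 + 10 + 11 = 47.
Step 3: U_X = R1 - n1(n1+1)/2 = 47 - 7*8/2 = 47 - 28 = 19.
       U_Y = n1*n2 - U_X = 28 - 19 = 9.
Step 4: No ties, so the exact null distribution of U (based on enumerating the C(11,7) = 330 equally likely rank assignments) gives the two-sided p-value.
Step 5: p-value = 0.412121; compare to alpha = 0.1. fail to reject H0.

U_X = 19, p = 0.412121, fail to reject H0 at alpha = 0.1.


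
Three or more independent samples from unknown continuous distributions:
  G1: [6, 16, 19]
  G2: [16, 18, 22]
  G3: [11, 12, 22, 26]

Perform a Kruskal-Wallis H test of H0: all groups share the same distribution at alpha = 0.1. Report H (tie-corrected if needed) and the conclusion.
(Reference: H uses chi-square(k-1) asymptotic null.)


Step 1: Combine all N = 10 observations and assign midranks.
sorted (value, group, rank): (6,G1,1), (11,G3,2), (12,G3,3), (16,G1,4.5), (16,G2,4.5), (18,G2,6), (19,G1,7), (22,G2,8.5), (22,G3,8.5), (26,G3,10)
Step 2: Sum ranks within each group.
R_1 = 12.5 (n_1 = 3)
R_2 = 19 (n_2 = 3)
R_3 = 23.5 (n_3 = 4)
Step 3: H = 12/(N(N+1)) * sum(R_i^2/n_i) - 3(N+1)
     = 12/(10*11) * (12.5^2/3 + 19^2/3 + 23.5^2/4) - 3*11
     = 0.109091 * 310.479 - 33
     = 0.870455.
Step 4: Ties present; correction factor C = 1 - 12/(10^3 - 10) = 0.987879. Corrected H = 0.870455 / 0.987879 = 0.881135.
Step 5: Under H0, H ~ chi^2(2); p-value = 0.643671.
Step 6: alpha = 0.1. fail to reject H0.

H = 0.8811, df = 2, p = 0.643671, fail to reject H0.


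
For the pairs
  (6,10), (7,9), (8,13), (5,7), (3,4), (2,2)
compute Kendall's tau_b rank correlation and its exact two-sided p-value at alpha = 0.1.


Step 1: Enumerate the 15 unordered pairs (i,j) with i<j and classify each by sign(x_j-x_i) * sign(y_j-y_i).
  (1,2):dx=+1,dy=-1->D; (1,3):dx=+2,dy=+3->C; (1,4):dx=-1,dy=-3->C; (1,5):dx=-3,dy=-6->C
  (1,6):dx=-4,dy=-8->C; (2,3):dx=+1,dy=+4->C; (2,4):dx=-2,dy=-2->C; (2,5):dx=-4,dy=-5->C
  (2,6):dx=-5,dy=-7->C; (3,4):dx=-3,dy=-6->C; (3,5):dx=-5,dy=-9->C; (3,6):dx=-6,dy=-11->C
  (4,5):dx=-2,dy=-3->C; (4,6):dx=-3,dy=-5->C; (5,6):dx=-1,dy=-2->C
Step 2: C = 14, D = 1, total pairs = 15.
Step 3: tau = (C - D)/(n(n-1)/2) = (14 - 1)/15 = 0.866667.
Step 4: Exact two-sided p-value (enumerate n! = 720 permutations of y under H0): p = 0.016667.
Step 5: alpha = 0.1. reject H0.

tau_b = 0.8667 (C=14, D=1), p = 0.016667, reject H0.


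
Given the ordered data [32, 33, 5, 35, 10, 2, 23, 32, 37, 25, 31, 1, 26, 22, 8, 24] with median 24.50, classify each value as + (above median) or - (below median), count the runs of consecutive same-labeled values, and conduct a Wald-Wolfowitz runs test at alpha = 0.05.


Step 1: Compute median = 24.50; label A = above, B = below.
Labels in order: AABABBBAAAABABBB  (n_A = 8, n_B = 8)
Step 2: Count runs R = 8.
Step 3: Under H0 (random ordering), E[R] = 2*n_A*n_B/(n_A+n_B) + 1 = 2*8*8/16 + 1 = 9.0000.
        Var[R] = 2*n_A*n_B*(2*n_A*n_B - n_A - n_B) / ((n_A+n_B)^2 * (n_A+n_B-1)) = 14336/3840 = 3.7333.
        SD[R] = 1.9322.
Step 4: Continuity-corrected z = (R + 0.5 - E[R]) / SD[R] = (8 + 0.5 - 9.0000) / 1.9322 = -0.2588.
Step 5: Two-sided p-value via normal approximation = 2*(1 - Phi(|z|)) = 0.795809.
Step 6: alpha = 0.05. fail to reject H0.

R = 8, z = -0.2588, p = 0.795809, fail to reject H0.


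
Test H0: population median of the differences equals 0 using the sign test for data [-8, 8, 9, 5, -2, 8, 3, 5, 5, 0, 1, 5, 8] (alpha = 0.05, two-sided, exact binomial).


Step 1: Discard zero differences. Original n = 13; n_eff = number of nonzero differences = 12.
Nonzero differences (with sign): -8, +8, +9, +5, -2, +8, +3, +5, +5, +1, +5, +8
Step 2: Count signs: positive = 10, negative = 2.
Step 3: Under H0: P(positive) = 0.5, so the number of positives S ~ Bin(12, 0.5).
Step 4: Two-sided exact p-value = sum of Bin(12,0.5) probabilities at or below the observed probability = 0.038574.
Step 5: alpha = 0.05. reject H0.

n_eff = 12, pos = 10, neg = 2, p = 0.038574, reject H0.


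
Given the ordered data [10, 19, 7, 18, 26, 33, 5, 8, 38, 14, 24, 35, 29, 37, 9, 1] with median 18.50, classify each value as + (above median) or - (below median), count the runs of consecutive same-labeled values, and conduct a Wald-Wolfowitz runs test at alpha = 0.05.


Step 1: Compute median = 18.50; label A = above, B = below.
Labels in order: BABBAABBABAAAABB  (n_A = 8, n_B = 8)
Step 2: Count runs R = 9.
Step 3: Under H0 (random ordering), E[R] = 2*n_A*n_B/(n_A+n_B) + 1 = 2*8*8/16 + 1 = 9.0000.
        Var[R] = 2*n_A*n_B*(2*n_A*n_B - n_A - n_B) / ((n_A+n_B)^2 * (n_A+n_B-1)) = 14336/3840 = 3.7333.
        SD[R] = 1.9322.
Step 4: R = E[R], so z = 0 with no continuity correction.
Step 5: Two-sided p-value via normal approximation = 2*(1 - Phi(|z|)) = 1.000000.
Step 6: alpha = 0.05. fail to reject H0.

R = 9, z = 0.0000, p = 1.000000, fail to reject H0.


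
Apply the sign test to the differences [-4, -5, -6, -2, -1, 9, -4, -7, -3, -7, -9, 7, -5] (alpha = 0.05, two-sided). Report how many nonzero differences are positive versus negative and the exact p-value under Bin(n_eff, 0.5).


Step 1: Discard zero differences. Original n = 13; n_eff = number of nonzero differences = 13.
Nonzero differences (with sign): -4, -5, -6, -2, -1, +9, -4, -7, -3, -7, -9, +7, -5
Step 2: Count signs: positive = 2, negative = 11.
Step 3: Under H0: P(positive) = 0.5, so the number of positives S ~ Bin(13, 0.5).
Step 4: Two-sided exact p-value = sum of Bin(13,0.5) probabilities at or below the observed probability = 0.022461.
Step 5: alpha = 0.05. reject H0.

n_eff = 13, pos = 2, neg = 11, p = 0.022461, reject H0.


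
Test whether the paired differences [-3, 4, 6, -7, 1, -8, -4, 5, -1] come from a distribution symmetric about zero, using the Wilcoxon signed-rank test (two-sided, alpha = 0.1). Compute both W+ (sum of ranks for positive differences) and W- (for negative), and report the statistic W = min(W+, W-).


Step 1: Drop any zero differences (none here) and take |d_i|.
|d| = [3, 4, 6, 7, 1, 8, 4, 5, 1]
Step 2: Midrank |d_i| (ties get averaged ranks).
ranks: |3|->3, |4|->4.5, |6|->7, |7|->8, |1|->1.5, |8|->9, |4|->4.5, |5|->6, |1|->1.5
Step 3: Attach original signs; sum ranks with positive sign and with negative sign.
W+ = 4.5 + 7 + 1.5 + 6 = 19
W- = 3 + 8 + 9 + 4.5 + 1.5 = 26
(Check: W+ + W- = 45 should equal n(n+1)/2 = 45.)
Step 4: Test statistic W = min(W+, W-) = 19.
Step 5: Ties in |d|, so use the tie-corrected normal approximation.
        E[W] = n(n+1)/4 = 9*10/4 = 22.5.
        Tie groups: |d|=1 (t=2), |d|=4 (t=2); sum(t^3 - t) = 12.
        Var[W] = n(n+1)(2n+1)/24 - sum(t^3-t)/48 = 1710/24 - 12/48 = 71.
        z = (W - E[W]) / sqrt(Var[W]) = (19 - 22.5) / 8.4261 = -0.4154.
        Two-sided p = 2*Phi(z) = 0.677868.
Step 6: alpha = 0.1. fail to reject H0.

W+ = 19, W- = 26, W = min = 19, p = 0.677868, fail to reject H0.


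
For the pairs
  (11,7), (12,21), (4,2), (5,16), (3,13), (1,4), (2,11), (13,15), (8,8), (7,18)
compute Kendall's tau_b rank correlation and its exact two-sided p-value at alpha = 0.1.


Step 1: Enumerate the 45 unordered pairs (i,j) with i<j and classify each by sign(x_j-x_i) * sign(y_j-y_i).
  (1,2):dx=+1,dy=+14->C; (1,3):dx=-7,dy=-5->C; (1,4):dx=-6,dy=+9->D; (1,5):dx=-8,dy=+6->D
  (1,6):dx=-10,dy=-3->C; (1,7):dx=-9,dy=+4->D; (1,8):dx=+2,dy=+8->C; (1,9):dx=-3,dy=+1->D
  (1,10):dx=-4,dy=+11->D; (2,3):dx=-8,dy=-19->C; (2,4):dx=-7,dy=-5->C; (2,5):dx=-9,dy=-8->C
  (2,6):dx=-11,dy=-17->C; (2,7):dx=-10,dy=-10->C; (2,8):dx=+1,dy=-6->D; (2,9):dx=-4,dy=-13->C
  (2,10):dx=-5,dy=-3->C; (3,4):dx=+1,dy=+14->C; (3,5):dx=-1,dy=+11->D; (3,6):dx=-3,dy=+2->D
  (3,7):dx=-2,dy=+9->D; (3,8):dx=+9,dy=+13->C; (3,9):dx=+4,dy=+6->C; (3,10):dx=+3,dy=+16->C
  (4,5):dx=-2,dy=-3->C; (4,6):dx=-4,dy=-12->C; (4,7):dx=-3,dy=-5->C; (4,8):dx=+8,dy=-1->D
  (4,9):dx=+3,dy=-8->D; (4,10):dx=+2,dy=+2->C; (5,6):dx=-2,dy=-9->C; (5,7):dx=-1,dy=-2->C
  (5,8):dx=+10,dy=+2->C; (5,9):dx=+5,dy=-5->D; (5,10):dx=+4,dy=+5->C; (6,7):dx=+1,dy=+7->C
  (6,8):dx=+12,dy=+11->C; (6,9):dx=+7,dy=+4->C; (6,10):dx=+6,dy=+14->C; (7,8):dx=+11,dy=+4->C
  (7,9):dx=+6,dy=-3->D; (7,10):dx=+5,dy=+7->C; (8,9):dx=-5,dy=-7->C; (8,10):dx=-6,dy=+3->D
  (9,10):dx=-1,dy=+10->D
Step 2: C = 30, D = 15, total pairs = 45.
Step 3: tau = (C - D)/(n(n-1)/2) = (30 - 15)/45 = 0.333333.
Step 4: Exact two-sided p-value (enumerate n! = 3628800 permutations of y under H0): p = 0.216373.
Step 5: alpha = 0.1. fail to reject H0.

tau_b = 0.3333 (C=30, D=15), p = 0.216373, fail to reject H0.


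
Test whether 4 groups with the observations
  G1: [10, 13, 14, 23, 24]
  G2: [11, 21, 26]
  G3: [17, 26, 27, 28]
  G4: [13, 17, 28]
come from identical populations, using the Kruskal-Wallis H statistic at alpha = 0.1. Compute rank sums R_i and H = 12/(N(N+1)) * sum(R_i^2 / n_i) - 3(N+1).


Step 1: Combine all N = 15 observations and assign midranks.
sorted (value, group, rank): (10,G1,1), (11,G2,2), (13,G1,3.5), (13,G4,3.5), (14,G1,5), (17,G3,6.5), (17,G4,6.5), (21,G2,8), (23,G1,9), (24,G1,10), (26,G2,11.5), (26,G3,11.5), (27,G3,13), (28,G3,14.5), (28,G4,14.5)
Step 2: Sum ranks within each group.
R_1 = 28.5 (n_1 = 5)
R_2 = 21.5 (n_2 = 3)
R_3 = 45.5 (n_3 = 4)
R_4 = 24.5 (n_4 = 3)
Step 3: H = 12/(N(N+1)) * sum(R_i^2/n_i) - 3(N+1)
     = 12/(15*16) * (28.5^2/5 + 21.5^2/3 + 45.5^2/4 + 24.5^2/3) - 3*16
     = 0.050000 * 1034.18 - 48
     = 3.708958.
Step 4: Ties present; correction factor C = 1 - 24/(15^3 - 15) = 0.992857. Corrected H = 3.708958 / 0.992857 = 3.735641.
Step 5: Under H0, H ~ chi^2(3); p-value = 0.291461.
Step 6: alpha = 0.1. fail to reject H0.

H = 3.7356, df = 3, p = 0.291461, fail to reject H0.


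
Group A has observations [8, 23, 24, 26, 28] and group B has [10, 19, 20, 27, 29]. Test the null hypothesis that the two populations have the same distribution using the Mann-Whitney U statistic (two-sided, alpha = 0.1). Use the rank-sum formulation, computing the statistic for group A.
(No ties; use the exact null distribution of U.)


Step 1: Combine and sort all 10 observations; assign midranks.
sorted (value, group): (8,X), (10,Y), (19,Y), (20,Y), (23,X), (24,X), (26,X), (27,Y), (28,X), (29,Y)
ranks: 8->1, 10->2, 19->3, 20->4, 23->5, 24->6, 26->7, 27->8, 28->9, 29->10
Step 2: Rank sum for X: R1 = 1 + 5 + 6 + 7 + 9 = 28.
Step 3: U_X = R1 - n1(n1+1)/2 = 28 - 5*6/2 = 28 - 15 = 13.
       U_Y = n1*n2 - U_X = 25 - 13 = 12.
Step 4: No ties, so the exact null distribution of U (based on enumerating the C(10,5) = 252 equally likely rank assignments) gives the two-sided p-value.
Step 5: p-value = 1.000000; compare to alpha = 0.1. fail to reject H0.

U_X = 13, p = 1.000000, fail to reject H0 at alpha = 0.1.


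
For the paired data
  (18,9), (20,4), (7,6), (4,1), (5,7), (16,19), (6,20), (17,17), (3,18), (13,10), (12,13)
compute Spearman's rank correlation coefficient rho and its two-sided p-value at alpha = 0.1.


Step 1: Rank x and y separately (midranks; no ties here).
rank(x): 18->10, 20->11, 7->5, 4->2, 5->3, 16->8, 6->4, 17->9, 3->1, 13->7, 12->6
rank(y): 9->5, 4->2, 6->3, 1->1, 7->4, 19->10, 20->11, 17->8, 18->9, 10->6, 13->7
Step 2: d_i = R_x(i) - R_y(i); compute d_i^2.
  (10-5)^2=25, (11-2)^2=81, (5-3)^2=4, (2-1)^2=1, (3-4)^2=1, (8-10)^2=4, (4-11)^2=49, (9-8)^2=1, (1-9)^2=64, (7-6)^2=1, (6-7)^2=1
sum(d^2) = 232.
Step 3: rho = 1 - 6*232 / (11*(11^2 - 1)) = 1 - 1392/1320 = -0.054545.
Step 4: Under H0, t = rho * sqrt((n-2)/(1-rho^2)) = -0.1639 ~ t(9).
Step 5: Two-sided p-value from the t-distribution with 9 df = 0.873447.
Step 6: alpha = 0.1. fail to reject H0.

rho = -0.0545, p = 0.873447, fail to reject H0 at alpha = 0.1.


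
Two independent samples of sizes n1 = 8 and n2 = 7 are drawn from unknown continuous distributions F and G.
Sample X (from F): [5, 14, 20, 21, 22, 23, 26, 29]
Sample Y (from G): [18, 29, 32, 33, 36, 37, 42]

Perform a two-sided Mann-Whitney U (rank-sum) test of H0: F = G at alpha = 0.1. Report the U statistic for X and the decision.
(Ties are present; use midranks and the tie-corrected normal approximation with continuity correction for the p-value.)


Step 1: Combine and sort all 15 observations; assign midranks.
sorted (value, group): (5,X), (14,X), (18,Y), (20,X), (21,X), (22,X), (23,X), (26,X), (29,X), (29,Y), (32,Y), (33,Y), (36,Y), (37,Y), (42,Y)
ranks: 5->1, 14->2, 18->3, 20->4, 21->5, 22->6, 23->7, 26->8, 29->9.5, 29->9.5, 32->11, 33->12, 36->13, 37->14, 42->15
Step 2: Rank sum for X: R1 = 1 + 2 + 4 + 5 + 6 + 7 + 8 + 9.5 = 42.5.
Step 3: U_X = R1 - n1(n1+1)/2 = 42.5 - 8*9/2 = 42.5 - 36 = 6.5.
       U_Y = n1*n2 - U_X = 56 - 6.5 = 49.5.
Step 4: Ties are present, so use the tie-corrected normal approximation (with continuity correction) for the p-value.
Step 5: p-value = 0.014997; compare to alpha = 0.1. reject H0.

U_X = 6.5, p = 0.014997, reject H0 at alpha = 0.1.


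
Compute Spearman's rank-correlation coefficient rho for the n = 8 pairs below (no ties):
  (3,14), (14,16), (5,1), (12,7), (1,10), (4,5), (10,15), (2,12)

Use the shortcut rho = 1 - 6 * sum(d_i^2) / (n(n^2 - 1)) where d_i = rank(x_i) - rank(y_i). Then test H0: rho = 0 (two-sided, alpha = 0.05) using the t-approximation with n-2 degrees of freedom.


Step 1: Rank x and y separately (midranks; no ties here).
rank(x): 3->3, 14->8, 5->5, 12->7, 1->1, 4->4, 10->6, 2->2
rank(y): 14->6, 16->8, 1->1, 7->3, 10->4, 5->2, 15->7, 12->5
Step 2: d_i = R_x(i) - R_y(i); compute d_i^2.
  (3-6)^2=9, (8-8)^2=0, (5-1)^2=16, (7-3)^2=16, (1-4)^2=9, (4-2)^2=4, (6-7)^2=1, (2-5)^2=9
sum(d^2) = 64.
Step 3: rho = 1 - 6*64 / (8*(8^2 - 1)) = 1 - 384/504 = 0.238095.
Step 4: Under H0, t = rho * sqrt((n-2)/(1-rho^2)) = 0.6005 ~ t(6).
Step 5: Two-sided p-value from the t-distribution with 6 df = 0.570156.
Step 6: alpha = 0.05. fail to reject H0.

rho = 0.2381, p = 0.570156, fail to reject H0 at alpha = 0.05.


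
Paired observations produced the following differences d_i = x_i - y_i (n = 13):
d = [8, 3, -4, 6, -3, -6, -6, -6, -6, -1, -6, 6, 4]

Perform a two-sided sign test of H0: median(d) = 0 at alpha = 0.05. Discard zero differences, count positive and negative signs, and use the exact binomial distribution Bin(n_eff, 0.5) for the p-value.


Step 1: Discard zero differences. Original n = 13; n_eff = number of nonzero differences = 13.
Nonzero differences (with sign): +8, +3, -4, +6, -3, -6, -6, -6, -6, -1, -6, +6, +4
Step 2: Count signs: positive = 5, negative = 8.
Step 3: Under H0: P(positive) = 0.5, so the number of positives S ~ Bin(13, 0.5).
Step 4: Two-sided exact p-value = sum of Bin(13,0.5) probabilities at or below the observed probability = 0.581055.
Step 5: alpha = 0.05. fail to reject H0.

n_eff = 13, pos = 5, neg = 8, p = 0.581055, fail to reject H0.


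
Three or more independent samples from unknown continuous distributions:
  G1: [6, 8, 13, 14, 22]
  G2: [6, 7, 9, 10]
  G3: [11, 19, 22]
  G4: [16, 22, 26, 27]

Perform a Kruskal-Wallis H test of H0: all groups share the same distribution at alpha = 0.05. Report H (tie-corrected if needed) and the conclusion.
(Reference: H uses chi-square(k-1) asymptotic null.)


Step 1: Combine all N = 16 observations and assign midranks.
sorted (value, group, rank): (6,G1,1.5), (6,G2,1.5), (7,G2,3), (8,G1,4), (9,G2,5), (10,G2,6), (11,G3,7), (13,G1,8), (14,G1,9), (16,G4,10), (19,G3,11), (22,G1,13), (22,G3,13), (22,G4,13), (26,G4,15), (27,G4,16)
Step 2: Sum ranks within each group.
R_1 = 35.5 (n_1 = 5)
R_2 = 15.5 (n_2 = 4)
R_3 = 31 (n_3 = 3)
R_4 = 54 (n_4 = 4)
Step 3: H = 12/(N(N+1)) * sum(R_i^2/n_i) - 3(N+1)
     = 12/(16*17) * (35.5^2/5 + 15.5^2/4 + 31^2/3 + 54^2/4) - 3*17
     = 0.044118 * 1361.45 - 51
     = 9.063787.
Step 4: Ties present; correction factor C = 1 - 30/(16^3 - 16) = 0.992647. Corrected H = 9.063787 / 0.992647 = 9.130926.
Step 5: Under H0, H ~ chi^2(3); p-value = 0.027600.
Step 6: alpha = 0.05. reject H0.

H = 9.1309, df = 3, p = 0.027600, reject H0.
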